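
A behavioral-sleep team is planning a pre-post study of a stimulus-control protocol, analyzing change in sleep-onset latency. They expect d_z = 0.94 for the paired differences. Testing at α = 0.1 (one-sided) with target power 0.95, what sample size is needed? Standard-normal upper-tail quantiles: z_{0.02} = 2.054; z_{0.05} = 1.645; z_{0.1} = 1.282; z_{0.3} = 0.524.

For a paired (one-sample on differences) test: n = ((z_{α} + z_β) / d)².
z_{α} + z_β = 1.282 + 1.645 = 2.927.
n = (2.927 / 0.94)² = 3.114² = 9.70.
Round up.

n = 10 pairs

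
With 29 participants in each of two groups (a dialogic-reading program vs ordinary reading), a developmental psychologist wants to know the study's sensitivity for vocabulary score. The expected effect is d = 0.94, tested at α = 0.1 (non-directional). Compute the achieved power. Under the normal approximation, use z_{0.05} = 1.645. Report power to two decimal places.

power ≈ 0.97

For two equal groups, power = Φ(d·√(n/2) − z_{α/2}).
d·√(n/2) = 0.94 × √(29/2) = 0.94 × 3.808 = 3.579.
z_β = 3.579 − 1.645 = 1.934.
Power = Φ(1.934) = 0.973.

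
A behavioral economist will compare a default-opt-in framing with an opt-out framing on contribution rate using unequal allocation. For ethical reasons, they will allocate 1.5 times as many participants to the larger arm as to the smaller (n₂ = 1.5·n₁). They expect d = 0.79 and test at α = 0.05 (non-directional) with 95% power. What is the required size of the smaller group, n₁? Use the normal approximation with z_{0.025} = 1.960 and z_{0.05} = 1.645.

With allocation ratio k = n₂/n₁ = 1.5, Var(x̄₁−x̄₂) = σ²(1/n₁ + 1/(k·n₁)) = σ²·(k+1)/(k·n₁).
So n₁ = (1 + 1/k)·((z_{α/2} + z_β)/d)² = 1.667 × (3.605/0.79)².
n₁ = 1.667 × 20.82 = 34.7.
Round up: n₁ = 35, giving n₂ = ⌈1.5 × 35⌉ = ⌈52.5⌉ = 53.

n₁ = 35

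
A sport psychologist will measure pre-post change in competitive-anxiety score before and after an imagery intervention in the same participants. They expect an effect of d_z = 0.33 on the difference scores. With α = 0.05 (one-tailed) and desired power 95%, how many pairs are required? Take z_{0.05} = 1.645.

For a paired (one-sample on differences) test: n = ((z_{α} + z_β) / d)².
z_{α} + z_β = 1.645 + 1.645 = 3.290.
n = (3.290 / 0.33)² = 9.970² = 99.39.
Round up.

n = 100 pairs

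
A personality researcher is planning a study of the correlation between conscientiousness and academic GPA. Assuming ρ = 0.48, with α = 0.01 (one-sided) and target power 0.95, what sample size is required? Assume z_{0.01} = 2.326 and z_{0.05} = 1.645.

Fisher's z: C = ½·ln((1+r)/(1−r)) = ½·ln(2.8462) = 0.5230.
n = ((z_{α} + z_β)/C)² + 3.
(2.326 + 1.645) / 0.5230 = 3.971 / 0.5230 = 7.593.
n = 7.593² + 3 = 57.65 + 3 = 60.6.
Round up.

n = 61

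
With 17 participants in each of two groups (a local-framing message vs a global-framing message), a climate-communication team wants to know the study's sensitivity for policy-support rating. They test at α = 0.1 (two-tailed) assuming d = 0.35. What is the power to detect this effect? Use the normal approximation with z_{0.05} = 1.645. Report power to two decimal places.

power ≈ 0.27

For two equal groups, power = Φ(d·√(n/2) − z_{α/2}).
d·√(n/2) = 0.35 × √(17/2) = 0.35 × 2.915 = 1.020.
z_β = 1.020 − 1.645 = -0.625.
Power = Φ(-0.625) = 0.266.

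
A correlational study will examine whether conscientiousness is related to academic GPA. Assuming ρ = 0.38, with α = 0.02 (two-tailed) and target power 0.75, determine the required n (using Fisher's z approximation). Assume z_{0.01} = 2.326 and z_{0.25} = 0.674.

n = 60

Fisher's z: C = ½·ln((1+r)/(1−r)) = ½·ln(2.2258) = 0.4001.
n = ((z_{α/2} + z_β)/C)² + 3.
(2.326 + 0.674) / 0.4001 = 3.000 / 0.4001 = 7.498.
n = 7.498² + 3 = 56.22 + 3 = 59.2.
Round up.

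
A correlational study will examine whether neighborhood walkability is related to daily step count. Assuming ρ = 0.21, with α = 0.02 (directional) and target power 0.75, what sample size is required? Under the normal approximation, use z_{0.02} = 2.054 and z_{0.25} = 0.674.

n = 167

Fisher's z: C = ½·ln((1+r)/(1−r)) = ½·ln(1.5316) = 0.2132.
n = ((z_{α} + z_β)/C)² + 3.
(2.054 + 0.674) / 0.2132 = 2.728 / 0.2132 = 12.795.
n = 12.795² + 3 = 163.72 + 3 = 166.7.
Round up.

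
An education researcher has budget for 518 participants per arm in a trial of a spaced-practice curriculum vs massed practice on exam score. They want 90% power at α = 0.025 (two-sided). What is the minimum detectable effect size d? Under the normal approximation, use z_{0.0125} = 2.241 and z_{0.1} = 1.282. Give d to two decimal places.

d_min ≈ 0.22

For two independent groups of n = 518 each: d_min = (z_{α/2} + z_β)·√(2/n).
z-sum = 2.241 + 1.282 = 3.523.
d_min = 3.523 × √(2/518) = 3.523 × 0.0621 = 0.219.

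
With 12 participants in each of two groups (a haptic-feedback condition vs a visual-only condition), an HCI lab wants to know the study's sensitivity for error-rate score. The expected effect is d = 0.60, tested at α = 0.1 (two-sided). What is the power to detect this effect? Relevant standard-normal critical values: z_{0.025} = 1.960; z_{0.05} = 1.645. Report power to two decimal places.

For two equal groups, power = Φ(d·√(n/2) − z_{α/2}).
d·√(n/2) = 0.60 × √(12/2) = 0.60 × 2.449 = 1.470.
z_β = 1.470 − 1.645 = -0.175.
Power = Φ(-0.175) = 0.430.

power ≈ 0.43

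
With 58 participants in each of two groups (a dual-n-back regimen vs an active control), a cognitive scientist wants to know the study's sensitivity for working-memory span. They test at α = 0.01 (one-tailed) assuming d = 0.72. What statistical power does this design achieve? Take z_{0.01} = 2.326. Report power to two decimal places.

power ≈ 0.94

For two equal groups, power = Φ(d·√(n/2) − z_{α}).
d·√(n/2) = 0.72 × √(58/2) = 0.72 × 5.385 = 3.877.
z_β = 3.877 − 2.326 = 1.551.
Power = Φ(1.551) = 0.940.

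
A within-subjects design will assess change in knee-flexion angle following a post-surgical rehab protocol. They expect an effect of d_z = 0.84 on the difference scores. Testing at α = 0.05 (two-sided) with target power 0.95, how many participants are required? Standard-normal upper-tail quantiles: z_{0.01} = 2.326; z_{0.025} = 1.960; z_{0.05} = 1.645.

n = 19 pairs

For a paired (one-sample on differences) test: n = ((z_{α/2} + z_β) / d)².
z_{α/2} + z_β = 1.960 + 1.645 = 3.605.
n = (3.605 / 0.84)² = 4.292² = 18.42.
Round up.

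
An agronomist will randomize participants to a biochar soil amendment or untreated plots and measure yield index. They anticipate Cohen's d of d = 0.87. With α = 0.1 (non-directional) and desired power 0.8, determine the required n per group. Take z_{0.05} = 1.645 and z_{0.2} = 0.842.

n = 17 per group

For two independent groups with equal n: n = 2·((z_{α/2} + z_β) / d)².
z_{α/2} + z_β = 1.645 + 0.842 = 2.487.
n = 2 × (2.487 / 0.87)² = 2 × 2.859² = 2 × 8.17 = 16.3.
Round up to the next whole participant.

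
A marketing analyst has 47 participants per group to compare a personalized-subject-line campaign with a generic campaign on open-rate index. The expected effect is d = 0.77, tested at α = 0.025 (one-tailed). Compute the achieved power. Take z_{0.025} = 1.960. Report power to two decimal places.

For two equal groups, power = Φ(d·√(n/2) − z_{α}).
d·√(n/2) = 0.77 × √(47/2) = 0.77 × 4.848 = 3.733.
z_β = 3.733 − 1.960 = 1.773.
Power = Φ(1.773) = 0.962.

power ≈ 0.96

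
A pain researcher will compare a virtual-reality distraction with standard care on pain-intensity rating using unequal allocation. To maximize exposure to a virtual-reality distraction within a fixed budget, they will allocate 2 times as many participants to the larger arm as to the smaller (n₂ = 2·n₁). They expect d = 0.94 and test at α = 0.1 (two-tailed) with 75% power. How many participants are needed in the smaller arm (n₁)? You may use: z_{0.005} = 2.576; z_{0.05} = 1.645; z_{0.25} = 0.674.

With allocation ratio k = n₂/n₁ = 2, Var(x̄₁−x̄₂) = σ²(1/n₁ + 1/(k·n₁)) = σ²·(k+1)/(k·n₁).
So n₁ = (1 + 1/k)·((z_{α/2} + z_β)/d)² = 1.500 × (2.319/0.94)².
n₁ = 1.500 × 6.09 = 9.1.
Round up: n₁ = 10, giving n₂ = 2 × 10 = 20.

n₁ = 10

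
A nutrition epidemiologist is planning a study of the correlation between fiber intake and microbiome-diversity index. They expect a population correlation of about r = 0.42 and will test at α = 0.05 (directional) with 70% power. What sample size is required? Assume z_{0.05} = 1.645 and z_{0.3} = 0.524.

n = 27

Fisher's z: C = ½·ln((1+r)/(1−r)) = ½·ln(2.4483) = 0.4477.
n = ((z_{α} + z_β)/C)² + 3.
(1.645 + 0.524) / 0.4477 = 2.169 / 0.4477 = 4.845.
n = 4.845² + 3 = 23.47 + 3 = 26.5.
Round up.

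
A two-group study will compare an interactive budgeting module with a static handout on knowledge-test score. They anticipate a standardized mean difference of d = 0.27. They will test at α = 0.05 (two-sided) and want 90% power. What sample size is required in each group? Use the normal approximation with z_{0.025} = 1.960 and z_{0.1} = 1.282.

n = 289 per group

For two independent groups with equal n: n = 2·((z_{α/2} + z_β) / d)².
z_{α/2} + z_β = 1.960 + 1.282 = 3.242.
n = 2 × (3.242 / 0.27)² = 2 × 12.007² = 2 × 144.18 = 288.4.
Round up to the next whole participant.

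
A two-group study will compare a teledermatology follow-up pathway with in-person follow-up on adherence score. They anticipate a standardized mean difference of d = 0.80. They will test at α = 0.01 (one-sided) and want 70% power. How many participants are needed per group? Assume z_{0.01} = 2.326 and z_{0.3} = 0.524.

For two independent groups with equal n: n = 2·((z_{α} + z_β) / d)².
z_{α} + z_β = 2.326 + 0.524 = 2.850.
n = 2 × (2.850 / 0.80)² = 2 × 3.562² = 2 × 12.69 = 25.4.
Round up to the next whole participant.

n = 26 per group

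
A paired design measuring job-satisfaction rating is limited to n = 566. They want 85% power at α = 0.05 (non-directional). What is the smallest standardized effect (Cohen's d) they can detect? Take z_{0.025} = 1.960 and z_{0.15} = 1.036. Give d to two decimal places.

For a single sample (or paired design) of n = 566: d_min = (z_{α/2} + z_β)/√n.
z-sum = 1.960 + 1.036 = 2.996.
d_min = 2.996 / √566 = 2.996 / 23.791 = 0.126.

d_min ≈ 0.13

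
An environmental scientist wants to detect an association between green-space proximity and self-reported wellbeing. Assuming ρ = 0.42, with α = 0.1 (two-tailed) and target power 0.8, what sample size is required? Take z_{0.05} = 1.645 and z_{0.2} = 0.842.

Fisher's z: C = ½·ln((1+r)/(1−r)) = ½·ln(2.4483) = 0.4477.
n = ((z_{α/2} + z_β)/C)² + 3.
(1.645 + 0.842) / 0.4477 = 2.487 / 0.4477 = 5.555.
n = 5.555² + 3 = 30.86 + 3 = 33.9.
Round up.

n = 34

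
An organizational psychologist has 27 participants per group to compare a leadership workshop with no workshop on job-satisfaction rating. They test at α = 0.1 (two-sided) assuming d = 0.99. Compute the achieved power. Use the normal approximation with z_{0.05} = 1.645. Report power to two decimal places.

power ≈ 0.98

For two equal groups, power = Φ(d·√(n/2) − z_{α/2}).
d·√(n/2) = 0.99 × √(27/2) = 0.99 × 3.674 = 3.637.
z_β = 3.637 − 1.645 = 1.992.
Power = Φ(1.992) = 0.977.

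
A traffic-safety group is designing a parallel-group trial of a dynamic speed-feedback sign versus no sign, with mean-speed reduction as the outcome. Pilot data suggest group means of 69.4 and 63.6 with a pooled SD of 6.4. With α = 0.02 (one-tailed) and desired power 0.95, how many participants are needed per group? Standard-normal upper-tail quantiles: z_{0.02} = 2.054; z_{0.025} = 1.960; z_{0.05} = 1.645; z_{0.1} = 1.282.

Cohen's d = |M₁ − M₂| / SD_pooled = |69.4 − 63.6| / 6.4 = 5.8 / 6.4 = 0.906.
For two independent groups with equal n: n = 2·((z_{α} + z_β) / d)².
z_{α} + z_β = 2.054 + 1.645 = 3.699.
n = 2 × (3.699 / 0.906)² = 2 × 4.083² = 2 × 16.67 = 33.3.
Round up to the next whole participant.

n = 34 per group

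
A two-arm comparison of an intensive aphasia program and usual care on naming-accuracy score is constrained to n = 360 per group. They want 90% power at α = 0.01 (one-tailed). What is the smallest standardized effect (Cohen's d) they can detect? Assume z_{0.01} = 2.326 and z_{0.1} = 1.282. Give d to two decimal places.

For two independent groups of n = 360 each: d_min = (z_{α} + z_β)·√(2/n).
z-sum = 2.326 + 1.282 = 3.608.
d_min = 3.608 × √(2/360) = 3.608 × 0.0745 = 0.269.

d_min ≈ 0.27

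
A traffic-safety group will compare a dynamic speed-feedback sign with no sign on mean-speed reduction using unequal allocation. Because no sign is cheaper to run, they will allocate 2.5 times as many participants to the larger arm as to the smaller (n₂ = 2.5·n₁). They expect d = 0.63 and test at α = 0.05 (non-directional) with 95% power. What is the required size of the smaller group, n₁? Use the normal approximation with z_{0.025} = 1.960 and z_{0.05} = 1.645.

n₁ = 46

With allocation ratio k = n₂/n₁ = 2.5, Var(x̄₁−x̄₂) = σ²(1/n₁ + 1/(k·n₁)) = σ²·(k+1)/(k·n₁).
So n₁ = (1 + 1/k)·((z_{α/2} + z_β)/d)² = 1.400 × (3.605/0.63)².
n₁ = 1.400 × 32.74 = 45.8.
Round up: n₁ = 46, giving n₂ = 2.5 × 46 = 115.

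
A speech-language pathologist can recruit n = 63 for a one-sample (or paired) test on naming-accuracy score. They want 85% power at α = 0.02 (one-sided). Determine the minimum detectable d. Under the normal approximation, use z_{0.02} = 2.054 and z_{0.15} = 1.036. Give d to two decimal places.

For a single sample (or paired design) of n = 63: d_min = (z_{α} + z_β)/√n.
z-sum = 2.054 + 1.036 = 3.090.
d_min = 3.090 / √63 = 3.090 / 7.937 = 0.389.

d_min ≈ 0.39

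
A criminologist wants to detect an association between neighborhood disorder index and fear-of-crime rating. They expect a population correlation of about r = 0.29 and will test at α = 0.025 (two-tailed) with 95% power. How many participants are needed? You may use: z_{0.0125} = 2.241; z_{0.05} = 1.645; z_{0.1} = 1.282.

n = 173

Fisher's z: C = ½·ln((1+r)/(1−r)) = ½·ln(1.8169) = 0.2986.
n = ((z_{α/2} + z_β)/C)² + 3.
(2.241 + 1.645) / 0.2986 = 3.886 / 0.2986 = 13.014.
n = 13.014² + 3 = 169.37 + 3 = 172.4.
Round up.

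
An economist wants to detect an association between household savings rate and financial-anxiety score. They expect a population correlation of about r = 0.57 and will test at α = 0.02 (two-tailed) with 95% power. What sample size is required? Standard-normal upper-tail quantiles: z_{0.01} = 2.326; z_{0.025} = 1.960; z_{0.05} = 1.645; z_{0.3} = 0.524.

Fisher's z: C = ½·ln((1+r)/(1−r)) = ½·ln(3.6512) = 0.6475.
n = ((z_{α/2} + z_β)/C)² + 3.
(2.326 + 1.645) / 0.6475 = 3.971 / 0.6475 = 6.133.
n = 6.133² + 3 = 37.61 + 3 = 40.6.
Round up.

n = 41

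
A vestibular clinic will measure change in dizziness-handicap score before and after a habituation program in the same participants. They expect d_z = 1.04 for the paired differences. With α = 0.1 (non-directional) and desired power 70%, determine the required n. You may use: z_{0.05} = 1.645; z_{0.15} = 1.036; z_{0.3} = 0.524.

n = 5 pairs

For a paired (one-sample on differences) test: n = ((z_{α/2} + z_β) / d)².
z_{α/2} + z_β = 1.645 + 0.524 = 2.169.
n = (2.169 / 1.04)² = 2.086² = 4.35.
Round up.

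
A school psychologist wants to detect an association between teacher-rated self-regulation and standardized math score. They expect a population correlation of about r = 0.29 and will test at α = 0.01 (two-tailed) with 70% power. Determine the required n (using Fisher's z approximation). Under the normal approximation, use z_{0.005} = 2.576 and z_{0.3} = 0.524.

n = 111

Fisher's z: C = ½·ln((1+r)/(1−r)) = ½·ln(1.8169) = 0.2986.
n = ((z_{α/2} + z_β)/C)² + 3.
(2.576 + 0.524) / 0.2986 = 3.100 / 0.2986 = 10.382.
n = 10.382² + 3 = 107.78 + 3 = 110.8.
Round up.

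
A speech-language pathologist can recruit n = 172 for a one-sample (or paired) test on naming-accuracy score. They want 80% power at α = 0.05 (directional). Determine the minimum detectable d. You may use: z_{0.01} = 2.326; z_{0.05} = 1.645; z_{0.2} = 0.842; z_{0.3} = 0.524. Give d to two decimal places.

For a single sample (or paired design) of n = 172: d_min = (z_{α} + z_β)/√n.
z-sum = 1.645 + 0.842 = 2.487.
d_min = 2.487 / √172 = 2.487 / 13.115 = 0.190.

d_min ≈ 0.19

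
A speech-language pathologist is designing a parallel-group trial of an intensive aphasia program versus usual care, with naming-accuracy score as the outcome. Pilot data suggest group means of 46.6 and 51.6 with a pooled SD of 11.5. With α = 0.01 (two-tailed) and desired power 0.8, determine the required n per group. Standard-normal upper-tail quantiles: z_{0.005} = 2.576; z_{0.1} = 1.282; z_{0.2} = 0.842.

n = 124 per group

Cohen's d = |M₁ − M₂| / SD_pooled = |46.6 − 51.6| / 11.5 = 5.0 / 11.5 = 0.435.
For two independent groups with equal n: n = 2·((z_{α/2} + z_β) / d)².
z_{α/2} + z_β = 2.576 + 0.842 = 3.418.
n = 2 × (3.418 / 0.435)² = 2 × 7.857² = 2 × 61.74 = 123.5.
Round up to the next whole participant.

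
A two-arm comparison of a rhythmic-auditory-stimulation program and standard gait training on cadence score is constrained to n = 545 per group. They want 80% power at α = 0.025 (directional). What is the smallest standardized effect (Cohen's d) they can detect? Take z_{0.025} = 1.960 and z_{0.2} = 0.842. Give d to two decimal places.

For two independent groups of n = 545 each: d_min = (z_{α} + z_β)·√(2/n).
z-sum = 1.960 + 0.842 = 2.802.
d_min = 2.802 × √(2/545) = 2.802 × 0.0606 = 0.170.

d_min ≈ 0.17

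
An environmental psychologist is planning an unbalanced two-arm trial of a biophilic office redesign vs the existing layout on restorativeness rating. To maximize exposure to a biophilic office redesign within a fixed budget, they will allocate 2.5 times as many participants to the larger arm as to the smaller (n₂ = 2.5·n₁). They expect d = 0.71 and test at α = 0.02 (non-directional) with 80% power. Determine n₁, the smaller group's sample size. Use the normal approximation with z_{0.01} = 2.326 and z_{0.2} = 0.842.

With allocation ratio k = n₂/n₁ = 2.5, Var(x̄₁−x̄₂) = σ²(1/n₁ + 1/(k·n₁)) = σ²·(k+1)/(k·n₁).
So n₁ = (1 + 1/k)·((z_{α/2} + z_β)/d)² = 1.400 × (3.168/0.71)².
n₁ = 1.400 × 19.91 = 27.9.
Round up: n₁ = 28, giving n₂ = 2.5 × 28 = 70.

n₁ = 28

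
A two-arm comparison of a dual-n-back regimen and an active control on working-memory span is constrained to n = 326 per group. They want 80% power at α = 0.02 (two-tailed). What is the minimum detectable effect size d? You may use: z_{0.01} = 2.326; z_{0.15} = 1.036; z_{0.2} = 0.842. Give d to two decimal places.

For two independent groups of n = 326 each: d_min = (z_{α/2} + z_β)·√(2/n).
z-sum = 2.326 + 0.842 = 3.168.
d_min = 3.168 × √(2/326) = 3.168 × 0.0783 = 0.248.

d_min ≈ 0.25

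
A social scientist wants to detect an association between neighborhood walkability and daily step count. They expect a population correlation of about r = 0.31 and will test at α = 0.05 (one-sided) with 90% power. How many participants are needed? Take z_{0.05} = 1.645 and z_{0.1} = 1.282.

Fisher's z: C = ½·ln((1+r)/(1−r)) = ½·ln(1.8986) = 0.3205.
n = ((z_{α} + z_β)/C)² + 3.
(1.645 + 1.282) / 0.3205 = 2.927 / 0.3205 = 9.133.
n = 9.133² + 3 = 83.40 + 3 = 86.4.
Round up.

n = 87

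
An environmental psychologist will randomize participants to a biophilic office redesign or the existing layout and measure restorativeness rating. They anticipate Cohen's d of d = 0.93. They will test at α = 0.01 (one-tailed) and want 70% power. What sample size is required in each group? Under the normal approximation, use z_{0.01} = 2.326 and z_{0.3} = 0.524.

For two independent groups with equal n: n = 2·((z_{α} + z_β) / d)².
z_{α} + z_β = 2.326 + 0.524 = 2.850.
n = 2 × (2.850 / 0.93)² = 2 × 3.065² = 2 × 9.39 = 18.8.
Round up to the next whole participant.

n = 19 per group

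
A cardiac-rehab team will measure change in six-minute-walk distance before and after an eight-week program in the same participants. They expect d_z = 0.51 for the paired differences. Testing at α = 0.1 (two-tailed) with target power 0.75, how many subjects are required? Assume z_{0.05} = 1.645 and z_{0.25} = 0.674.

n = 21 pairs

For a paired (one-sample on differences) test: n = ((z_{α/2} + z_β) / d)².
z_{α/2} + z_β = 1.645 + 0.674 = 2.319.
n = (2.319 / 0.51)² = 4.547² = 20.68.
Round up.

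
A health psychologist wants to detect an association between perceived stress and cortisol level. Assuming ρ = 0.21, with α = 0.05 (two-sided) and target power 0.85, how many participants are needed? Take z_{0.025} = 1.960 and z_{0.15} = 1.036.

Fisher's z: C = ½·ln((1+r)/(1−r)) = ½·ln(1.5316) = 0.2132.
n = ((z_{α/2} + z_β)/C)² + 3.
(1.960 + 1.036) / 0.2132 = 2.996 / 0.2132 = 14.053.
n = 14.053² + 3 = 197.47 + 3 = 200.5.
Round up.

n = 201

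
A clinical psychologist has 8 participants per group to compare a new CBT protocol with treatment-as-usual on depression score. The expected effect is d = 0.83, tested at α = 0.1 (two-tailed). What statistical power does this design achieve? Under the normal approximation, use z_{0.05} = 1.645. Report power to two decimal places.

For two equal groups, power = Φ(d·√(n/2) − z_{α/2}).
d·√(n/2) = 0.83 × √(8/2) = 0.83 × 2.000 = 1.660.
z_β = 1.660 − 1.645 = 0.015.
Power = Φ(0.015) = 0.506.

power ≈ 0.51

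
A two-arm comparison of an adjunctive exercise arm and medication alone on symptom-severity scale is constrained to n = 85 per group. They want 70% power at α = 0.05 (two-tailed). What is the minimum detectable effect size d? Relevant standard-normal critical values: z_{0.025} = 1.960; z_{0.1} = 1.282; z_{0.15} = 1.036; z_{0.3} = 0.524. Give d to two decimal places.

d_min ≈ 0.38

For two independent groups of n = 85 each: d_min = (z_{α/2} + z_β)·√(2/n).
z-sum = 1.960 + 0.524 = 2.484.
d_min = 2.484 × √(2/85) = 2.484 × 0.1534 = 0.381.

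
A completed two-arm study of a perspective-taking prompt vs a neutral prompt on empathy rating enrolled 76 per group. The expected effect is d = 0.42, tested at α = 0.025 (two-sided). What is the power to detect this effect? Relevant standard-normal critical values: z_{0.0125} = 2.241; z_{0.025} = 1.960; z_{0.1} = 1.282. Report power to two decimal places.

power ≈ 0.64

For two equal groups, power = Φ(d·√(n/2) − z_{α/2}).
d·√(n/2) = 0.42 × √(76/2) = 0.42 × 6.164 = 2.589.
z_β = 2.589 − 2.241 = 0.348.
Power = Φ(0.348) = 0.636.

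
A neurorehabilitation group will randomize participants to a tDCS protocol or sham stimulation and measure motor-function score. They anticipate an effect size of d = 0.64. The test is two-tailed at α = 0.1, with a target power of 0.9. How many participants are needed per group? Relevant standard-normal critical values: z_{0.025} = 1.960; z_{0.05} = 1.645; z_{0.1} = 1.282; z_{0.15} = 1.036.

n = 42 per group

For two independent groups with equal n: n = 2·((z_{α/2} + z_β) / d)².
z_{α/2} + z_β = 1.645 + 1.282 = 2.927.
n = 2 × (2.927 / 0.64)² = 2 × 4.573² = 2 × 20.92 = 41.8.
Round up to the next whole participant.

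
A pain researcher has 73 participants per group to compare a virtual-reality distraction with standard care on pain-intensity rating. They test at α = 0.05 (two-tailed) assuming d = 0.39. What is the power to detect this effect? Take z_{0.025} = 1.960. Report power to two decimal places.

For two equal groups, power = Φ(d·√(n/2) − z_{α/2}).
d·√(n/2) = 0.39 × √(73/2) = 0.39 × 6.042 = 2.356.
z_β = 2.356 − 1.960 = 0.396.
Power = Φ(0.396) = 0.654.

power ≈ 0.65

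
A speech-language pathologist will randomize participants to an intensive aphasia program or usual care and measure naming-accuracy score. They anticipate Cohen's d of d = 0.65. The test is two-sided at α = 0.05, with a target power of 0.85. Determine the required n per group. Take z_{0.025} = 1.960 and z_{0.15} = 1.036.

n = 43 per group

For two independent groups with equal n: n = 2·((z_{α/2} + z_β) / d)².
z_{α/2} + z_β = 1.960 + 1.036 = 2.996.
n = 2 × (2.996 / 0.65)² = 2 × 4.609² = 2 × 21.25 = 42.5.
Round up to the next whole participant.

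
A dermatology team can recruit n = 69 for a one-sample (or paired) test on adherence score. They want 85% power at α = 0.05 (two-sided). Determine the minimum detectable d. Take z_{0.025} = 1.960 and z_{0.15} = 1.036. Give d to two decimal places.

For a single sample (or paired design) of n = 69: d_min = (z_{α/2} + z_β)/√n.
z-sum = 1.960 + 1.036 = 2.996.
d_min = 2.996 / √69 = 2.996 / 8.307 = 0.361.

d_min ≈ 0.36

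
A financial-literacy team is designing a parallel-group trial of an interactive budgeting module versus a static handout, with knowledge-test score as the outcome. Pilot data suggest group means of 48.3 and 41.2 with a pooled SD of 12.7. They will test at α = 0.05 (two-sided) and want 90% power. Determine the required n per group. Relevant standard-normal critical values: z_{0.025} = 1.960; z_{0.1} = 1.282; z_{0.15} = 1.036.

n = 68 per group

Cohen's d = |M₁ − M₂| / SD_pooled = |48.3 − 41.2| / 12.7 = 7.1 / 12.7 = 0.559.
For two independent groups with equal n: n = 2·((z_{α/2} + z_β) / d)².
z_{α/2} + z_β = 1.960 + 1.282 = 3.242.
n = 2 × (3.242 / 0.559)² = 2 × 5.800² = 2 × 33.64 = 67.3.
Round up to the next whole participant.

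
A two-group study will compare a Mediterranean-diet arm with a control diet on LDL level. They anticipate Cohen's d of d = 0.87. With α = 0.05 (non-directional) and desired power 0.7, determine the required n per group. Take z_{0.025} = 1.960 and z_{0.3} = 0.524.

For two independent groups with equal n: n = 2·((z_{α/2} + z_β) / d)².
z_{α/2} + z_β = 1.960 + 0.524 = 2.484.
n = 2 × (2.484 / 0.87)² = 2 × 2.855² = 2 × 8.15 = 16.3.
Round up to the next whole participant.

n = 17 per group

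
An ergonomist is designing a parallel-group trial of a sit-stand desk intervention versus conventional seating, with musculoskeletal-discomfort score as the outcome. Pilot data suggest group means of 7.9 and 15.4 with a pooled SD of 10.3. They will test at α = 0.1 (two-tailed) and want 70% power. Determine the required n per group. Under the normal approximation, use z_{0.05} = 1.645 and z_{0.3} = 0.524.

Cohen's d = |M₁ − M₂| / SD_pooled = |7.9 − 15.4| / 10.3 = 7.5 / 10.3 = 0.728.
For two independent groups with equal n: n = 2·((z_{α/2} + z_β) / d)².
z_{α/2} + z_β = 1.645 + 0.524 = 2.169.
n = 2 × (2.169 / 0.728)² = 2 × 2.979² = 2 × 8.88 = 17.8.
Round up to the next whole participant.

n = 18 per group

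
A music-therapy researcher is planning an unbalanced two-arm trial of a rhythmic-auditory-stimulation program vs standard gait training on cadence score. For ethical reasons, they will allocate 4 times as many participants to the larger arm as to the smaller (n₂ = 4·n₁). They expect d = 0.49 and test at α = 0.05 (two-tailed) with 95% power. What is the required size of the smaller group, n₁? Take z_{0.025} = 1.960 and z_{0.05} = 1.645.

With allocation ratio k = n₂/n₁ = 4, Var(x̄₁−x̄₂) = σ²(1/n₁ + 1/(k·n₁)) = σ²·(k+1)/(k·n₁).
So n₁ = (1 + 1/k)·((z_{α/2} + z_β)/d)² = 1.250 × (3.605/0.49)².
n₁ = 1.250 × 54.13 = 67.7.
Round up: n₁ = 68, giving n₂ = 4 × 68 = 272.

n₁ = 68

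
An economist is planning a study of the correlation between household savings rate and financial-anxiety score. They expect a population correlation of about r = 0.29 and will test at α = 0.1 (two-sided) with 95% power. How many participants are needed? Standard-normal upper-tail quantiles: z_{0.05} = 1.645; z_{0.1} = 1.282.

n = 125

Fisher's z: C = ½·ln((1+r)/(1−r)) = ½·ln(1.8169) = 0.2986.
n = ((z_{α/2} + z_β)/C)² + 3.
(1.645 + 1.645) / 0.2986 = 3.290 / 0.2986 = 11.018.
n = 11.018² + 3 = 121.40 + 3 = 124.4.
Round up.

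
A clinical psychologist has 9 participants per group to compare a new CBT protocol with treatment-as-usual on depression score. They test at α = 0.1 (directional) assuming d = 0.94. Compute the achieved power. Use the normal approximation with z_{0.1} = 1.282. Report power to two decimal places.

power ≈ 0.76

For two equal groups, power = Φ(d·√(n/2) − z_{α}).
d·√(n/2) = 0.94 × √(9/2) = 0.94 × 2.121 = 1.994.
z_β = 1.994 − 1.282 = 0.712.
Power = Φ(0.712) = 0.762.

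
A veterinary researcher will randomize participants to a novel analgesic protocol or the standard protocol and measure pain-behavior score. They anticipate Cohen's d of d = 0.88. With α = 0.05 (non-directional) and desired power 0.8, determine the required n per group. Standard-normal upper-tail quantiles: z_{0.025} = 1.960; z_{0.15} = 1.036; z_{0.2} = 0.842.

n = 21 per group

For two independent groups with equal n: n = 2·((z_{α/2} + z_β) / d)².
z_{α/2} + z_β = 1.960 + 0.842 = 2.802.
n = 2 × (2.802 / 0.88)² = 2 × 3.184² = 2 × 10.14 = 20.3.
Round up to the next whole participant.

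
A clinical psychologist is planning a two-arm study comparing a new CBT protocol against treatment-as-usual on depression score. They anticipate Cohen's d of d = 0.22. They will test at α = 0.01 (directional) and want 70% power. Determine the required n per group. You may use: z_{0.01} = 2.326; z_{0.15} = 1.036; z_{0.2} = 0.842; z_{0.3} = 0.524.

n = 336 per group

For two independent groups with equal n: n = 2·((z_{α} + z_β) / d)².
z_{α} + z_β = 2.326 + 0.524 = 2.850.
n = 2 × (2.850 / 0.22)² = 2 × 12.955² = 2 × 167.82 = 335.6.
Round up to the next whole participant.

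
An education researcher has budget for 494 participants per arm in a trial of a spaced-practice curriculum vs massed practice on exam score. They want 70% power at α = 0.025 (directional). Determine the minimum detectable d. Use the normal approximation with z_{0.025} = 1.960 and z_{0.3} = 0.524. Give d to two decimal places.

For two independent groups of n = 494 each: d_min = (z_{α} + z_β)·√(2/n).
z-sum = 1.960 + 0.524 = 2.484.
d_min = 2.484 × √(2/494) = 2.484 × 0.0636 = 0.158.

d_min ≈ 0.16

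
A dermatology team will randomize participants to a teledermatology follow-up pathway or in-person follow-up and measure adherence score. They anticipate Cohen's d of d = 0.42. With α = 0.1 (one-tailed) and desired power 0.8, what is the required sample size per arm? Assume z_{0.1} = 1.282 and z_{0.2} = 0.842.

n = 52 per group

For two independent groups with equal n: n = 2·((z_{α} + z_β) / d)².
z_{α} + z_β = 1.282 + 0.842 = 2.124.
n = 2 × (2.124 / 0.42)² = 2 × 5.057² = 2 × 25.57 = 51.1.
Round up to the next whole participant.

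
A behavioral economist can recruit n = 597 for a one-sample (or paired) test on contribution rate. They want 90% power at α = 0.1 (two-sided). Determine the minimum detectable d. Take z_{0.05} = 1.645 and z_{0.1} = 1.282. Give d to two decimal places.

d_min ≈ 0.12

For a single sample (or paired design) of n = 597: d_min = (z_{α/2} + z_β)/√n.
z-sum = 1.645 + 1.282 = 2.927.
d_min = 2.927 / √597 = 2.927 / 24.434 = 0.120.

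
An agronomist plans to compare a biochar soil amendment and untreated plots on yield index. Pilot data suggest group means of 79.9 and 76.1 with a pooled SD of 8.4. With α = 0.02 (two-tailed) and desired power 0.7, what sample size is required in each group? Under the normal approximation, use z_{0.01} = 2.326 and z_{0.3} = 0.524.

n = 80 per group

Cohen's d = |M₁ − M₂| / SD_pooled = |79.9 − 76.1| / 8.4 = 3.8 / 8.4 = 0.452.
For two independent groups with equal n: n = 2·((z_{α/2} + z_β) / d)².
z_{α/2} + z_β = 2.326 + 0.524 = 2.850.
n = 2 × (2.850 / 0.452)² = 2 × 6.305² = 2 × 39.76 = 79.5.
Round up to the next whole participant.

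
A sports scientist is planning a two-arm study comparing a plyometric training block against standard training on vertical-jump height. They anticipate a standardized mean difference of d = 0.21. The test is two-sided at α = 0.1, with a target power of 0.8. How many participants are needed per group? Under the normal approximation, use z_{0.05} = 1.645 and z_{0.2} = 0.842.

For two independent groups with equal n: n = 2·((z_{α/2} + z_β) / d)².
z_{α/2} + z_β = 1.645 + 0.842 = 2.487.
n = 2 × (2.487 / 0.21)² = 2 × 11.843² = 2 × 140.25 = 280.5.
Round up to the next whole participant.

n = 281 per group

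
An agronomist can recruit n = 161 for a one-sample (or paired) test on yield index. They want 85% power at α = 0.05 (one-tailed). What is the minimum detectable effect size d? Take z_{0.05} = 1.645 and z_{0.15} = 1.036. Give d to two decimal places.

For a single sample (or paired design) of n = 161: d_min = (z_{α} + z_β)/√n.
z-sum = 1.645 + 1.036 = 2.681.
d_min = 2.681 / √161 = 2.681 / 12.689 = 0.211.

d_min ≈ 0.21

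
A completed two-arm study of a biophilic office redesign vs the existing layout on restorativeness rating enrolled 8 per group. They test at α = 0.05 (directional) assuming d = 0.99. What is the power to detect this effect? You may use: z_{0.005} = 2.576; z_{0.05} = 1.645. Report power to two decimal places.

power ≈ 0.63

For two equal groups, power = Φ(d·√(n/2) − z_{α}).
d·√(n/2) = 0.99 × √(8/2) = 0.99 × 2.000 = 1.980.
z_β = 1.980 − 1.645 = 0.335.
Power = Φ(0.335) = 0.631.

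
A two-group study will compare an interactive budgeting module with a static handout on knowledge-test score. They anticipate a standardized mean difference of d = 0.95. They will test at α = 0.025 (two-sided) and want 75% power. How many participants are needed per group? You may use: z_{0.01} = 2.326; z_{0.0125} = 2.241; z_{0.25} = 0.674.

For two independent groups with equal n: n = 2·((z_{α/2} + z_β) / d)².
z_{α/2} + z_β = 2.241 + 0.674 = 2.915.
n = 2 × (2.915 / 0.95)² = 2 × 3.068² = 2 × 9.42 = 18.8.
Round up to the next whole participant.

n = 19 per group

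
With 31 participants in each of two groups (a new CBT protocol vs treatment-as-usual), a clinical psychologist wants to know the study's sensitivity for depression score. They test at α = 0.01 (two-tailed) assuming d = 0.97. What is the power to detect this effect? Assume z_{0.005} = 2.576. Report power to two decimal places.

For two equal groups, power = Φ(d·√(n/2) − z_{α/2}).
d·√(n/2) = 0.97 × √(31/2) = 0.97 × 3.937 = 3.819.
z_β = 3.819 − 2.576 = 1.243.
Power = Φ(1.243) = 0.893.

power ≈ 0.89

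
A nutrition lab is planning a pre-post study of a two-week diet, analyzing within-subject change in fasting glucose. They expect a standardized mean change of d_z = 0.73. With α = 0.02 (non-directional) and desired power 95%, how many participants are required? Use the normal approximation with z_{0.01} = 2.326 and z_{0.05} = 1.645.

For a paired (one-sample on differences) test: n = ((z_{α/2} + z_β) / d)².
z_{α/2} + z_β = 2.326 + 1.645 = 3.971.
n = (3.971 / 0.73)² = 5.440² = 29.59.
Round up.

n = 30 pairs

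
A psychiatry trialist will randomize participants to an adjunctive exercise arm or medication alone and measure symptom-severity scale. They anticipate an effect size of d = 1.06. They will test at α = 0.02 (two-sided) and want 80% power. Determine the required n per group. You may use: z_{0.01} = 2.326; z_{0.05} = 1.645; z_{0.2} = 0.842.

n = 18 per group

For two independent groups with equal n: n = 2·((z_{α/2} + z_β) / d)².
z_{α/2} + z_β = 2.326 + 0.842 = 3.168.
n = 2 × (3.168 / 1.06)² = 2 × 2.989² = 2 × 8.93 = 17.9.
Round up to the next whole participant.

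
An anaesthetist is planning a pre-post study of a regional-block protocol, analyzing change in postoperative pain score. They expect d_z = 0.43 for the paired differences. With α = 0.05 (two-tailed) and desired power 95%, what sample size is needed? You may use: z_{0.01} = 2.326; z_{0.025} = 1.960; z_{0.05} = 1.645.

n = 71 pairs

For a paired (one-sample on differences) test: n = ((z_{α/2} + z_β) / d)².
z_{α/2} + z_β = 1.960 + 1.645 = 3.605.
n = (3.605 / 0.43)² = 8.384² = 70.29.
Round up.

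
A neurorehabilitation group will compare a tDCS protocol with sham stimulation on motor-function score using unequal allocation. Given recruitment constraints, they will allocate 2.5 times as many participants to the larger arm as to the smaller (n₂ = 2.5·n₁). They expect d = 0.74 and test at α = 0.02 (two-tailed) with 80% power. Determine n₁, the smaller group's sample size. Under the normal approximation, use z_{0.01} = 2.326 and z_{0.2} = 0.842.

n₁ = 26

With allocation ratio k = n₂/n₁ = 2.5, Var(x̄₁−x̄₂) = σ²(1/n₁ + 1/(k·n₁)) = σ²·(k+1)/(k·n₁).
So n₁ = (1 + 1/k)·((z_{α/2} + z_β)/d)² = 1.400 × (3.168/0.74)².
n₁ = 1.400 × 18.33 = 25.7.
Round up: n₁ = 26, giving n₂ = 2.5 × 26 = 65.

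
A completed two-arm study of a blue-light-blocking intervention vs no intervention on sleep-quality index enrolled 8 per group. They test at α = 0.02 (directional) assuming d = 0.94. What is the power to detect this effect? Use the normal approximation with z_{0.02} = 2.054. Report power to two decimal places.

power ≈ 0.43

For two equal groups, power = Φ(d·√(n/2) − z_{α}).
d·√(n/2) = 0.94 × √(8/2) = 0.94 × 2.000 = 1.880.
z_β = 1.880 − 2.054 = -0.174.
Power = Φ(-0.174) = 0.431.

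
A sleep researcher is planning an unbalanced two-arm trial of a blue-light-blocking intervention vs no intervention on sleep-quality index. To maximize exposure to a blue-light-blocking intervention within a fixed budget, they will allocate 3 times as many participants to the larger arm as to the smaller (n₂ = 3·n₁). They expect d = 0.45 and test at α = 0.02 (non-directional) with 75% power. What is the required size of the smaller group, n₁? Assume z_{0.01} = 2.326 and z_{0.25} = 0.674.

With allocation ratio k = n₂/n₁ = 3, Var(x̄₁−x̄₂) = σ²(1/n₁ + 1/(k·n₁)) = σ²·(k+1)/(k·n₁).
So n₁ = (1 + 1/k)·((z_{α/2} + z_β)/d)² = 1.333 × (3.000/0.45)².
n₁ = 1.333 × 44.44 = 59.3.
Round up: n₁ = 60, giving n₂ = 3 × 60 = 180.

n₁ = 60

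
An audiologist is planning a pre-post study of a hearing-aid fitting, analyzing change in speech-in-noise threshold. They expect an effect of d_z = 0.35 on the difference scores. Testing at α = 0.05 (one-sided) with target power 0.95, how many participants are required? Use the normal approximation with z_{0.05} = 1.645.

For a paired (one-sample on differences) test: n = ((z_{α} + z_β) / d)².
z_{α} + z_β = 1.645 + 1.645 = 3.290.
n = (3.290 / 0.35)² = 9.400² = 88.36.
Round up.

n = 89 pairs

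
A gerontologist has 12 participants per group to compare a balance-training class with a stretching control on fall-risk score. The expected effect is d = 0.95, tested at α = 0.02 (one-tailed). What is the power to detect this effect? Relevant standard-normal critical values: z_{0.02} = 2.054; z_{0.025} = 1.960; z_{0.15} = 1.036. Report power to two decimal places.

power ≈ 0.61

For two equal groups, power = Φ(d·√(n/2) − z_{α}).
d·√(n/2) = 0.95 × √(12/2) = 0.95 × 2.449 = 2.327.
z_β = 2.327 − 2.054 = 0.273.
Power = Φ(0.273) = 0.608.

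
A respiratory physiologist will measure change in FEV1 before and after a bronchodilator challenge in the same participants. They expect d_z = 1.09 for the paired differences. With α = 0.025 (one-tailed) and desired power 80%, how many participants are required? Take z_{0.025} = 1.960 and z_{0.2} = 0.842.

For a paired (one-sample on differences) test: n = ((z_{α} + z_β) / d)².
z_{α} + z_β = 1.960 + 0.842 = 2.802.
n = (2.802 / 1.09)² = 2.571² = 6.61.
Round up.

n = 7 pairs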